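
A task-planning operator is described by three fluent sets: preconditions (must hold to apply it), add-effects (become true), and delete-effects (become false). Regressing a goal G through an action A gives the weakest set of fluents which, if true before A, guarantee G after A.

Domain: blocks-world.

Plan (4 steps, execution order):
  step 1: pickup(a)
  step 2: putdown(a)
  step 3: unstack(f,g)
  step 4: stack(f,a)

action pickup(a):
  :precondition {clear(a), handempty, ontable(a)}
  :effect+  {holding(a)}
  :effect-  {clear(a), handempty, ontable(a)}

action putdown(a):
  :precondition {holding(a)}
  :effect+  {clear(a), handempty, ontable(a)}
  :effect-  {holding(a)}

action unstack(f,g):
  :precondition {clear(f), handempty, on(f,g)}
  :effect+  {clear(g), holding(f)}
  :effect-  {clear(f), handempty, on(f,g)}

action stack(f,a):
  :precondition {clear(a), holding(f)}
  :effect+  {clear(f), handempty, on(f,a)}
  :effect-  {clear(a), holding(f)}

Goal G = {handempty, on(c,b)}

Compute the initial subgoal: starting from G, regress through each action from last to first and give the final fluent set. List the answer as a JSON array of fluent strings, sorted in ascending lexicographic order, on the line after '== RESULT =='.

Regress step by step:
  through step 4 (stack(f,a)): drop {handempty}, keep {on(c,b)}, require {clear(a), holding(f)}
    → {clear(a), holding(f), on(c,b)}
  through step 3 (unstack(f,g)): drop {holding(f)}, keep {clear(a), on(c,b)}, require {clear(f), handempty, on(f,g)}
    → {clear(a), clear(f), handempty, on(c,b), on(f,g)}
  through step 2 (putdown(a)): drop {clear(a), handempty}, keep {clear(f), on(c,b), on(f,g)}, require {holding(a)}
    → {clear(f), holding(a), on(c,b), on(f,g)}
  through step 1 (pickup(a)): drop {holding(a)}, keep {clear(f), on(c,b), on(f,g)}, require {clear(a), handempty, ontable(a)}
    → {clear(a), clear(f), handempty, on(c,b), on(f,g), ontable(a)}

== RESULT ==
["clear(a)", "clear(f)", "handempty", "on(c,b)", "on(f,g)", "ontable(a)"]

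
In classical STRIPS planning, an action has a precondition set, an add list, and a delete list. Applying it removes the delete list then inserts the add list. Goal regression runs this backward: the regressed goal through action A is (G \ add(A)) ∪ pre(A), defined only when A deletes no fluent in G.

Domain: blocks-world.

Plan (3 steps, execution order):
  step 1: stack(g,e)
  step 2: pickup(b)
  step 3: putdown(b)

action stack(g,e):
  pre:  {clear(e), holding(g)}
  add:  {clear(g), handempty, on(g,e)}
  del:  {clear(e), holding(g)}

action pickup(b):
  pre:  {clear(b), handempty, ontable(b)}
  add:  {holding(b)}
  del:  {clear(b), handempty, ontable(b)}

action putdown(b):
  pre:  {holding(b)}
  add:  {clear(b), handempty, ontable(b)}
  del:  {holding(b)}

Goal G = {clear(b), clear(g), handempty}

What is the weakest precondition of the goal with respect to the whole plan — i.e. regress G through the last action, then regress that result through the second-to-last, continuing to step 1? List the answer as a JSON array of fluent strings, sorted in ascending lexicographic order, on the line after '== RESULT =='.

Work backward from the goal:
  through step 3 (putdown(b)): drop {clear(b), handempty}, keep {clear(g)}, require {holding(b)}
    → {clear(g), holding(b)}
  through step 2 (pickup(b)): drop {holding(b)}, keep {clear(g)}, require {clear(b), handempty, ontable(b)}
    → {clear(b), clear(g), handempty, ontable(b)}
  through step 1 (stack(g,e)): drop {clear(g), handempty}, keep {clear(b), ontable(b)}, require {clear(e), holding(g)}
    → {clear(b), clear(e), holding(g), ontable(b)}

== RESULT ==
["clear(b)", "clear(e)", "holding(g)", "ontable(b)"]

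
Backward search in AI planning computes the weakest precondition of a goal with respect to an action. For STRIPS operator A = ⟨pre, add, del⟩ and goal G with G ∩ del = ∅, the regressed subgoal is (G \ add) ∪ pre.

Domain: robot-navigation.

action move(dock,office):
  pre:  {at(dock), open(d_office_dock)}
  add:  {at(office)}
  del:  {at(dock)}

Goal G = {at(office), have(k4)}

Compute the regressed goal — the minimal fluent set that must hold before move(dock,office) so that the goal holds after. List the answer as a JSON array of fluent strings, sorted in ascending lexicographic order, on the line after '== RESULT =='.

Regress:
  G ∩ del = {}  (empty — regression defined)
  G \ add = {at(office), have(k4)} \ {at(office)} = {have(k4)}
  ∪ pre   = {have(k4)} ∪ {at(dock), open(d_office_dock)}
          = {at(dock), have(k4), open(d_office_dock)}

== RESULT ==
["at(dock)", "have(k4)", "open(d_office_dock)"]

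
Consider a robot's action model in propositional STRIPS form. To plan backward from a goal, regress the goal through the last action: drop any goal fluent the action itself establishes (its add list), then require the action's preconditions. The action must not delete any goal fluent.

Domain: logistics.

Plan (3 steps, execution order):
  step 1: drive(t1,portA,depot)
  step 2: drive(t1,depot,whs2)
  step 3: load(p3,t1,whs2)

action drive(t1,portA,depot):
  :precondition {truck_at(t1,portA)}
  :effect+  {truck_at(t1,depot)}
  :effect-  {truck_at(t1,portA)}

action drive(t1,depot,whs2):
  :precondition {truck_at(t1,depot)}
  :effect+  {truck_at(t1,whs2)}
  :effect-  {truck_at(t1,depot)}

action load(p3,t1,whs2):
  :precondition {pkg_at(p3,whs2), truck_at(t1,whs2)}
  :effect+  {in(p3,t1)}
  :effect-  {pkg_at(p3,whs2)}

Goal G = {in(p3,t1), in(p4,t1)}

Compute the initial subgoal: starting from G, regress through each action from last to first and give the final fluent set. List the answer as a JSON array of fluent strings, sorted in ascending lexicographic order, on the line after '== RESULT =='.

Regress step by step:
  through step 3 (load(p3,t1,whs2)): drop {in(p3,t1)}, keep {in(p4,t1)}, require {pkg_at(p3,whs2), truck_at(t1,whs2)}
    → {in(p4,t1), pkg_at(p3,whs2), truck_at(t1,whs2)}
  through step 2 (drive(t1,depot,whs2)): drop {truck_at(t1,whs2)}, keep {in(p4,t1), pkg_at(p3,whs2)}, require {truck_at(t1,depot)}
    → {in(p4,t1), pkg_at(p3,whs2), truck_at(t1,depot)}
  through step 1 (drive(t1,portA,depot)): drop {truck_at(t1,depot)}, keep {in(p4,t1), pkg_at(p3,whs2)}, require {truck_at(t1,portA)}
    → {in(p4,t1), pkg_at(p3,whs2), truck_at(t1,portA)}

== RESULT ==
["in(p4,t1)", "pkg_at(p3,whs2)", "truck_at(t1,portA)"]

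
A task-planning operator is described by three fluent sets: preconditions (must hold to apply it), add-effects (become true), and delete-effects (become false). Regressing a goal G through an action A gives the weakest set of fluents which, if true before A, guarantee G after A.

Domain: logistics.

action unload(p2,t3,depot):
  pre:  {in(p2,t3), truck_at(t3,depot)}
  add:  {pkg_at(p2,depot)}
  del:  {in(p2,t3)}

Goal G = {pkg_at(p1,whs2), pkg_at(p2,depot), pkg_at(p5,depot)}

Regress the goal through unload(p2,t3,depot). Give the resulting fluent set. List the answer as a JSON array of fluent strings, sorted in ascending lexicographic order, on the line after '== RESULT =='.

Compute (G \ add) ∪ pre:
  G ∩ del = {}  (empty — regression defined)
  G \ add = {pkg_at(p1,whs2), pkg_at(p2,depot), pkg_at(p5,depot)} \ {pkg_at(p2,depot)} = {pkg_at(p1,whs2), pkg_at(p5,depot)}
  ∪ pre   = {pkg_at(p1,whs2), pkg_at(p5,depot)} ∪ {in(p2,t3), truck_at(t3,depot)}
          = {in(p2,t3), pkg_at(p1,whs2), pkg_at(p5,depot), truck_at(t3,depot)}

== RESULT ==
["in(p2,t3)", "pkg_at(p1,whs2)", "pkg_at(p5,depot)", "truck_at(t3,depot)"]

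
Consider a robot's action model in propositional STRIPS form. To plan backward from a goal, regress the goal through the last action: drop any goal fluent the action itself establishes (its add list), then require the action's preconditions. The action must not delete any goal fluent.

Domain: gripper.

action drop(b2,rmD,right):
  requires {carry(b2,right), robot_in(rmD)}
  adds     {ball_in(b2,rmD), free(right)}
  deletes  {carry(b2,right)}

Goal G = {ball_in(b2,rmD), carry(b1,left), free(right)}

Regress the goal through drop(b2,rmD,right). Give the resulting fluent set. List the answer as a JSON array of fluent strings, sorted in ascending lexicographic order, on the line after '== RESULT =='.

Regress:
  G ∩ del = {}  (empty — regression defined)
  G \ add = {ball_in(b2,rmD), carry(b1,left), free(right)} \ {ball_in(b2,rmD), free(right)} = {carry(b1,left)}
  ∪ pre   = {carry(b1,left)} ∪ {carry(b2,right), robot_in(rmD)}
          = {carry(b1,left), carry(b2,right), robot_in(rmD)}

== RESULT ==
["carry(b1,left)", "carry(b2,right)", "robot_in(rmD)"]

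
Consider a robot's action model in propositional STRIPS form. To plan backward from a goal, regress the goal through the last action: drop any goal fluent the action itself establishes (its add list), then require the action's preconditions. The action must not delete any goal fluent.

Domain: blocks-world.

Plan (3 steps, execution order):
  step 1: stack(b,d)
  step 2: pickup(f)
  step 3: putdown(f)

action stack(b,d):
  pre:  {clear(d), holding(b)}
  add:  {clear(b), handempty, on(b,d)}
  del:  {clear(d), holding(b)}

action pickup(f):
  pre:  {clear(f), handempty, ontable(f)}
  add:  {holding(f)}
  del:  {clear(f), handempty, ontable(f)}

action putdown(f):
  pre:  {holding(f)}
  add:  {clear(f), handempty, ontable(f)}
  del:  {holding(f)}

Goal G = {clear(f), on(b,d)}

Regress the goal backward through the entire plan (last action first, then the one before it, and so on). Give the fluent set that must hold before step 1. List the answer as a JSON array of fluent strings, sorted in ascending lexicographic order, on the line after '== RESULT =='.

Work backward from the goal:
  through step 3 (putdown(f)): drop {clear(f)}, keep {on(b,d)}, require {holding(f)}
    → {holding(f), on(b,d)}
  through step 2 (pickup(f)): drop {holding(f)}, keep {on(b,d)}, require {clear(f), handempty, ontable(f)}
    → {clear(f), handempty, on(b,d), ontable(f)}
  through step 1 (stack(b,d)): drop {handempty, on(b,d)}, keep {clear(f), ontable(f)}, require {clear(d), holding(b)}
    → {clear(d), clear(f), holding(b), ontable(f)}

== RESULT ==
["clear(d)", "clear(f)", "holding(b)", "ontable(f)"]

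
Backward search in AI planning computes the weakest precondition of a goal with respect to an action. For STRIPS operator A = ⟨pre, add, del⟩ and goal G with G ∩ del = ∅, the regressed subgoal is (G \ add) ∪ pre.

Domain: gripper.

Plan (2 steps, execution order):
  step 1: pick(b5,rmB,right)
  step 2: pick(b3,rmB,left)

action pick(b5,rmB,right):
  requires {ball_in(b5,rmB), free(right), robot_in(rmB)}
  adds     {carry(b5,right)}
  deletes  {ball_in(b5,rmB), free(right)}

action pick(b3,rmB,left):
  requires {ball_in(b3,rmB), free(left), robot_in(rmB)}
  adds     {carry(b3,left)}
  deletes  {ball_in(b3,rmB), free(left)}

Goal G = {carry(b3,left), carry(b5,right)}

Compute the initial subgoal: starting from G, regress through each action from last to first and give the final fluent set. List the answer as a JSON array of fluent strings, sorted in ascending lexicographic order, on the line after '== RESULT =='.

Work backward from the goal:
  through step 2 (pick(b3,rmB,left)): drop {carry(b3,left)}, keep {carry(b5,right)}, require {ball_in(b3,rmB), free(left), robot_in(rmB)}
    → {ball_in(b3,rmB), carry(b5,right), free(left), robot_in(rmB)}
  through step 1 (pick(b5,rmB,right)): drop {carry(b5,right)}, keep {ball_in(b3,rmB), free(left), robot_in(rmB)}, require {ball_in(b5,rmB), free(right), robot_in(rmB)}
    → {ball_in(b3,rmB), ball_in(b5,rmB), free(left), free(right), robot_in(rmB)}

== RESULT ==
["ball_in(b3,rmB)", "ball_in(b5,rmB)", "free(left)", "free(right)", "robot_in(rmB)"]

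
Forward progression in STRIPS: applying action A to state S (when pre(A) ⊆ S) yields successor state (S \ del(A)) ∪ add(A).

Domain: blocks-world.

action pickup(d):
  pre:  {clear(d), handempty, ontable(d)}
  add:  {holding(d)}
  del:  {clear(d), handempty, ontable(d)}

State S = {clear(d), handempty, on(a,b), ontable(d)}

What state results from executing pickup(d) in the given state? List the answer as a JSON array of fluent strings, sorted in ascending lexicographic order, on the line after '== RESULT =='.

Compute (S \ del) ∪ add:
  pre ⊆ S: {clear(d), handempty, ontable(d)} ⊆ S  — applicable
  S \ del = {on(a,b)}
  ∪ add   = {holding(d), on(a,b)}

== RESULT ==
["holding(d)", "on(a,b)"]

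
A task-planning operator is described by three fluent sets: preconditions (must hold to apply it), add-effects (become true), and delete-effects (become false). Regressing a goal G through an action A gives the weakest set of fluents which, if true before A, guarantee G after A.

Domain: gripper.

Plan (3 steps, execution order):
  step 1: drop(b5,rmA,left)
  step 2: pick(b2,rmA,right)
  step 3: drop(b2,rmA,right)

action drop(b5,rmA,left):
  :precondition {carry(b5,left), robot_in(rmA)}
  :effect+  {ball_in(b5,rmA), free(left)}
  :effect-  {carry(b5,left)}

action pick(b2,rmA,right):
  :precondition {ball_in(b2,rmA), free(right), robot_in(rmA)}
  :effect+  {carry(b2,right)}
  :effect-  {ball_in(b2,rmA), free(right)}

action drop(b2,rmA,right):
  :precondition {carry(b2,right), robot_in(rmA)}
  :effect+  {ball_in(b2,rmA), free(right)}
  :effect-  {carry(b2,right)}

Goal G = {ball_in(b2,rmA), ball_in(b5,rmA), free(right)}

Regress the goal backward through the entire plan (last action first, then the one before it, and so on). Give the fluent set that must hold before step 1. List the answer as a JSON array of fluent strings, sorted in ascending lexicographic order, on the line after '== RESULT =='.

Work backward from the goal:
  through step 3 (drop(b2,rmA,right)): drop {ball_in(b2,rmA), free(right)}, keep {ball_in(b5,rmA)}, require {carry(b2,right), robot_in(rmA)}
    → {ball_in(b5,rmA), carry(b2,right), robot_in(rmA)}
  through step 2 (pick(b2,rmA,right)): drop {carry(b2,right)}, keep {ball_in(b5,rmA), robot_in(rmA)}, require {ball_in(b2,rmA), free(right), robot_in(rmA)}
    → {ball_in(b2,rmA), ball_in(b5,rmA), free(right), robot_in(rmA)}
  through step 1 (drop(b5,rmA,left)): drop {ball_in(b5,rmA)}, keep {ball_in(b2,rmA), free(right), robot_in(rmA)}, require {carry(b5,left), robot_in(rmA)}
    → {ball_in(b2,rmA), carry(b5,left), free(right), robot_in(rmA)}

== RESULT ==
["ball_in(b2,rmA)", "carry(b5,left)", "free(right)", "robot_in(rmA)"]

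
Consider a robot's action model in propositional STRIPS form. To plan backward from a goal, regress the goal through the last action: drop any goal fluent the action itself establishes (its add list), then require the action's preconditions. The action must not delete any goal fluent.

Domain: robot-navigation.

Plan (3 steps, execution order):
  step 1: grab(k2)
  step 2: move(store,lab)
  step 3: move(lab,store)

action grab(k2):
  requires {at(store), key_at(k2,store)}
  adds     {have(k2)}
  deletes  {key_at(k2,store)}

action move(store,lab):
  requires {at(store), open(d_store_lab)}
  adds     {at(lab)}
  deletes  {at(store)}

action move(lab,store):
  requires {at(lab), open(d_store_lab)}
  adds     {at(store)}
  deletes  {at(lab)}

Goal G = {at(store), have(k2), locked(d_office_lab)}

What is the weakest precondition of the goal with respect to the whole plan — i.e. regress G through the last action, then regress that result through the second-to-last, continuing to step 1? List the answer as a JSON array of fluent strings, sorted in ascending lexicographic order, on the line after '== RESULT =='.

Regress step by step:
  through step 3 (move(lab,store)): drop {at(store)}, keep {have(k2), locked(d_office_lab)}, require {at(lab), open(d_store_lab)}
    → {at(lab), have(k2), locked(d_office_lab), open(d_store_lab)}
  through step 2 (move(store,lab)): drop {at(lab)}, keep {have(k2), locked(d_office_lab), open(d_store_lab)}, require {at(store), open(d_store_lab)}
    → {at(store), have(k2), locked(d_office_lab), open(d_store_lab)}
  through step 1 (grab(k2)): drop {have(k2)}, keep {at(store), locked(d_office_lab), open(d_store_lab)}, require {at(store), key_at(k2,store)}
    → {at(store), key_at(k2,store), locked(d_office_lab), open(d_store_lab)}

== RESULT ==
["at(store)", "key_at(k2,store)", "locked(d_office_lab)", "open(d_store_lab)"]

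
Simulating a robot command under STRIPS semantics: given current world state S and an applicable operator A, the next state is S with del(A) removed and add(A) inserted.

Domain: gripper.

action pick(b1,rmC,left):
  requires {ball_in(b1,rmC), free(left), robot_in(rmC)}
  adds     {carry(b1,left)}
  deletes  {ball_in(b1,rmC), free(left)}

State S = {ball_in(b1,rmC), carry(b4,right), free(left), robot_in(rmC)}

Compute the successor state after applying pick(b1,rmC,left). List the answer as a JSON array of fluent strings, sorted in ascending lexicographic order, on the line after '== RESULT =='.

Compute (S \ del) ∪ add:
  pre ⊆ S: {ball_in(b1,rmC), free(left), robot_in(rmC)} ⊆ S  — applicable
  S \ del = {carry(b4,right), robot_in(rmC)}
  ∪ add   = {carry(b1,left), carry(b4,right), robot_in(rmC)}

== RESULT ==
["carry(b1,left)", "carry(b4,right)", "robot_in(rmC)"]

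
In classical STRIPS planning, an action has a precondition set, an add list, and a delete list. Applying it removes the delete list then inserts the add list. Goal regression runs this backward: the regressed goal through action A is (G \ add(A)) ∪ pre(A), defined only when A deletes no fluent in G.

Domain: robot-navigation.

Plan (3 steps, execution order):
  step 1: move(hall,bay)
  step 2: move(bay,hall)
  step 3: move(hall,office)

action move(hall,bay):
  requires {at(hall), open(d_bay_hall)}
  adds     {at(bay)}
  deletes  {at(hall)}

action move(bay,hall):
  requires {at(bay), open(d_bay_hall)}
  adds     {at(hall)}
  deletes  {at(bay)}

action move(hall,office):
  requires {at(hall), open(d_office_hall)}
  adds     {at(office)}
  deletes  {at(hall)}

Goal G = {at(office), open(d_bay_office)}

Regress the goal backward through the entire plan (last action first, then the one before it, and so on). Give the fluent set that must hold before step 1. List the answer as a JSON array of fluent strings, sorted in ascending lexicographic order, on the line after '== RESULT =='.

Work backward from the goal:
  through step 3 (move(hall,office)): drop {at(office)}, keep {open(d_bay_office)}, require {at(hall), open(d_office_hall)}
    → {at(hall), open(d_bay_office), open(d_office_hall)}
  through step 2 (move(bay,hall)): drop {at(hall)}, keep {open(d_bay_office), open(d_office_hall)}, require {at(bay), open(d_bay_hall)}
    → {at(bay), open(d_bay_hall), open(d_bay_office), open(d_office_hall)}
  through step 1 (move(hall,bay)): drop {at(bay)}, keep {open(d_bay_hall), open(d_bay_office), open(d_office_hall)}, require {at(hall), open(d_bay_hall)}
    → {at(hall), open(d_bay_hall), open(d_bay_office), open(d_office_hall)}

== RESULT ==
["at(hall)", "open(d_bay_hall)", "open(d_bay_office)", "open(d_office_hall)"]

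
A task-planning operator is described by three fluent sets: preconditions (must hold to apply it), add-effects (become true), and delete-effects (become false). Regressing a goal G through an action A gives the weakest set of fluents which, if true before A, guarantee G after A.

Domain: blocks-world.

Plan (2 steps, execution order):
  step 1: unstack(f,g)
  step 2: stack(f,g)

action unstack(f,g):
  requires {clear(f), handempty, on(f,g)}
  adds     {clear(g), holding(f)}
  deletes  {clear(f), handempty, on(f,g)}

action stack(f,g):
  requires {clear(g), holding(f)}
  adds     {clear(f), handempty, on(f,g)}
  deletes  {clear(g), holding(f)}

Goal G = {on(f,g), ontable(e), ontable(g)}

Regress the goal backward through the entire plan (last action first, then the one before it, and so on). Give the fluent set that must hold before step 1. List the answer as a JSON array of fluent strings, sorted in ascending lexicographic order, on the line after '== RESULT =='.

Regress step by step:
  through step 2 (stack(f,g)): drop {on(f,g)}, keep {ontable(e), ontable(g)}, require {clear(g), holding(f)}
    → {clear(g), holding(f), ontable(e), ontable(g)}
  through step 1 (unstack(f,g)): drop {clear(g), holding(f)}, keep {ontable(e), ontable(g)}, require {clear(f), handempty, on(f,g)}
    → {clear(f), handempty, on(f,g), ontable(e), ontable(g)}

== RESULT ==
["clear(f)", "handempty", "on(f,g)", "ontable(e)", "ontable(g)"]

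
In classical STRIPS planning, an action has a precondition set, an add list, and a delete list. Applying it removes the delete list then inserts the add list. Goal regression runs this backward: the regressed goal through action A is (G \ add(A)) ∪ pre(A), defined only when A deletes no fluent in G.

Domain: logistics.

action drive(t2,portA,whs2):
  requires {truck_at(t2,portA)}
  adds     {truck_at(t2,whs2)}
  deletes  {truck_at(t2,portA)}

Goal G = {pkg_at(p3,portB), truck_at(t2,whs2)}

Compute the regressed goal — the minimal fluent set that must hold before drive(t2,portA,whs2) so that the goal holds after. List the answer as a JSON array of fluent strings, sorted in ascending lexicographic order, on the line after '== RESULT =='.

Compute (G \ add) ∪ pre:
  G ∩ del = {}  (empty — regression defined)
  G \ add = {pkg_at(p3,portB), truck_at(t2,whs2)} \ {truck_at(t2,whs2)} = {pkg_at(p3,portB)}
  ∪ pre   = {pkg_at(p3,portB)} ∪ {truck_at(t2,portA)}
          = {pkg_at(p3,portB), truck_at(t2,portA)}

== RESULT ==
["pkg_at(p3,portB)", "truck_at(t2,portA)"]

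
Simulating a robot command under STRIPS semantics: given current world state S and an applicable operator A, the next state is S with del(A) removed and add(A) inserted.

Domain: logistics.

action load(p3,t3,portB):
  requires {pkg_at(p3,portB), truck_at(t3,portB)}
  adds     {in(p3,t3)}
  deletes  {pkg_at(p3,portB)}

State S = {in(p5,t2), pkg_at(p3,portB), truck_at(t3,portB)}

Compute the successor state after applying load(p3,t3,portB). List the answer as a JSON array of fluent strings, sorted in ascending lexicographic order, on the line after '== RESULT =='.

Compute (S \ del) ∪ add:
  pre ⊆ S: {pkg_at(p3,portB), truck_at(t3,portB)} ⊆ S  — applicable
  S \ del = {in(p5,t2), truck_at(t3,portB)}
  ∪ add   = {in(p3,t3), in(p5,t2), truck_at(t3,portB)}

== RESULT ==
["in(p3,t3)", "in(p5,t2)", "truck_at(t3,portB)"]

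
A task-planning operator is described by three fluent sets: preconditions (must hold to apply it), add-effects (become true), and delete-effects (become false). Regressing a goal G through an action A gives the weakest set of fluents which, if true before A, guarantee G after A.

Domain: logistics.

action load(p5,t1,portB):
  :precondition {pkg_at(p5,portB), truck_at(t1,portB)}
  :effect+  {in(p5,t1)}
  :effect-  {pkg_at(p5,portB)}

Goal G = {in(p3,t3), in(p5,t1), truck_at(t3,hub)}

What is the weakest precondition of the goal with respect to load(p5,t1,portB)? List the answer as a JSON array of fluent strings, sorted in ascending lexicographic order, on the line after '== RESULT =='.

Regress:
  G ∩ del = {}  (empty — regression defined)
  G \ add = {in(p3,t3), in(p5,t1), truck_at(t3,hub)} \ {in(p5,t1)} = {in(p3,t3), truck_at(t3,hub)}
  ∪ pre   = {in(p3,t3), truck_at(t3,hub)} ∪ {pkg_at(p5,portB), truck_at(t1,portB)}
          = {in(p3,t3), pkg_at(p5,portB), truck_at(t1,portB), truck_at(t3,hub)}

== RESULT ==
["in(p3,t3)", "pkg_at(p5,portB)", "truck_at(t1,portB)", "truck_at(t3,hub)"]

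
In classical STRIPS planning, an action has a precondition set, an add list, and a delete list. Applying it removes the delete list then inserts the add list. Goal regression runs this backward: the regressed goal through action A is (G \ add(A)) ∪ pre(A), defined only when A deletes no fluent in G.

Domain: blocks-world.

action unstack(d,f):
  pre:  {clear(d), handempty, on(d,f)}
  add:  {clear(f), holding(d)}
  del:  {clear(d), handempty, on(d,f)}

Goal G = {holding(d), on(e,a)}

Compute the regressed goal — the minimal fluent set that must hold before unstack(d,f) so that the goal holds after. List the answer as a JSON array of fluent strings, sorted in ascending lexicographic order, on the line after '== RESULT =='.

Compute (G \ add) ∪ pre:
  G ∩ del = {}  (empty — regression defined)
  G \ add = {holding(d), on(e,a)} \ {clear(f), holding(d)} = {on(e,a)}
  ∪ pre   = {on(e,a)} ∪ {clear(d), handempty, on(d,f)}
          = {clear(d), handempty, on(d,f), on(e,a)}

== RESULT ==
["clear(d)", "handempty", "on(d,f)", "on(e,a)"]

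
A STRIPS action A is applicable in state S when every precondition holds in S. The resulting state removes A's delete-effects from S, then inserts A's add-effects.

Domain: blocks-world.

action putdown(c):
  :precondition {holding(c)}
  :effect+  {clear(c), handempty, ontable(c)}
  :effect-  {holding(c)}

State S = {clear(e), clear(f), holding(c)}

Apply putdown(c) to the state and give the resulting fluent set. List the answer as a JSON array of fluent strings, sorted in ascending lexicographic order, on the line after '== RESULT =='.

Progress:
  pre ⊆ S: {holding(c)} ⊆ S  — applicable
  S \ del = {clear(e), clear(f)}
  ∪ add   = {clear(c), clear(e), clear(f), handempty, ontable(c)}

== RESULT ==
["clear(c)", "clear(e)", "clear(f)", "handempty", "ontable(c)"]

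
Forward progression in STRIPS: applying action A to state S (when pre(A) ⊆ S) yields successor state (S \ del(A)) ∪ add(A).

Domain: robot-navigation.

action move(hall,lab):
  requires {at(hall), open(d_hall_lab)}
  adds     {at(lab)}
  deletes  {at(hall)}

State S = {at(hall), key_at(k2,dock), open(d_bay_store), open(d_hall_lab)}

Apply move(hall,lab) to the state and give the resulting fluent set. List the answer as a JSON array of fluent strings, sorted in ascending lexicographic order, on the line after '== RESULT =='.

Progress:
  pre ⊆ S: {at(hall), open(d_hall_lab)} ⊆ S  — applicable
  S \ del = {key_at(k2,dock), open(d_bay_store), open(d_hall_lab)}
  ∪ add   = {at(lab), key_at(k2,dock), open(d_bay_store), open(d_hall_lab)}

== RESULT ==
["at(lab)", "key_at(k2,dock)", "open(d_bay_store)", "open(d_hall_lab)"]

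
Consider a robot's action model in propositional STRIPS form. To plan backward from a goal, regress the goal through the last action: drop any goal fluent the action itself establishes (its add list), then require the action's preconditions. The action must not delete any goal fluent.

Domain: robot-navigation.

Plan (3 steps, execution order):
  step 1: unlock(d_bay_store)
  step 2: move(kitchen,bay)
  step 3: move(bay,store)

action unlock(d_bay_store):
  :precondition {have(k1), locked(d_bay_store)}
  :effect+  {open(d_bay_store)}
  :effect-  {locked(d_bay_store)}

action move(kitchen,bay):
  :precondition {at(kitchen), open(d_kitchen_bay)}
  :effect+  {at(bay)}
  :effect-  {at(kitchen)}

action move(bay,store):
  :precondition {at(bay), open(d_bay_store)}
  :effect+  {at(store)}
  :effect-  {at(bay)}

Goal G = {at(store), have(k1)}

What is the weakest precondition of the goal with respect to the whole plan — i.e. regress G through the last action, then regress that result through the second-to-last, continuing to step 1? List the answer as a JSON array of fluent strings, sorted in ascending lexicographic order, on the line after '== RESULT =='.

Regress step by step:
  through step 3 (move(bay,store)): drop {at(store)}, keep {have(k1)}, require {at(bay), open(d_bay_store)}
    → {at(bay), have(k1), open(d_bay_store)}
  through step 2 (move(kitchen,bay)): drop {at(bay)}, keep {have(k1), open(d_bay_store)}, require {at(kitchen), open(d_kitchen_bay)}
    → {at(kitchen), have(k1), open(d_bay_store), open(d_kitchen_bay)}
  through step 1 (unlock(d_bay_store)): drop {open(d_bay_store)}, keep {at(kitchen), have(k1), open(d_kitchen_bay)}, require {have(k1), locked(d_bay_store)}
    → {at(kitchen), have(k1), locked(d_bay_store), open(d_kitchen_bay)}

== RESULT ==
["at(kitchen)", "have(k1)", "locked(d_bay_store)", "open(d_kitchen_bay)"]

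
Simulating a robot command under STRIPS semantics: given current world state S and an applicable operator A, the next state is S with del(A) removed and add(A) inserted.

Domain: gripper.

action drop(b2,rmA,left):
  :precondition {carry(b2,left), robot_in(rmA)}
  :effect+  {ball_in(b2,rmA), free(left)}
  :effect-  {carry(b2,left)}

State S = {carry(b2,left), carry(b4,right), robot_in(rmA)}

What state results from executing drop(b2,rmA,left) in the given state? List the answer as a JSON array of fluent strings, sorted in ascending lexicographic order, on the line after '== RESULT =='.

Progress:
  pre ⊆ S: {carry(b2,left), robot_in(rmA)} ⊆ S  — applicable
  S \ del = {carry(b4,right), robot_in(rmA)}
  ∪ add   = {ball_in(b2,rmA), carry(b4,right), free(left), robot_in(rmA)}

== RESULT ==
["ball_in(b2,rmA)", "carry(b4,right)", "free(left)", "robot_in(rmA)"]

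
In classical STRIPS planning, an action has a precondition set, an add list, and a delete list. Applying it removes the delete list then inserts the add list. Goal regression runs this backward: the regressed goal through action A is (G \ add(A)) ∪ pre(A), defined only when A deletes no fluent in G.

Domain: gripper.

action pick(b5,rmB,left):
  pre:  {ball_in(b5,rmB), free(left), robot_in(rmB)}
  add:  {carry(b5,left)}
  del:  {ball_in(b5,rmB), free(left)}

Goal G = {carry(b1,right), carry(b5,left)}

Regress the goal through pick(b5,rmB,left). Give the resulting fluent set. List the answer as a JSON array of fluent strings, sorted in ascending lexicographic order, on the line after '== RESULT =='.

Compute (G \ add) ∪ pre:
  G ∩ del = {}  (empty — regression defined)
  G \ add = {carry(b1,right), carry(b5,left)} \ {carry(b5,left)} = {carry(b1,right)}
  ∪ pre   = {carry(b1,right)} ∪ {ball_in(b5,rmB), free(left), robot_in(rmB)}
          = {ball_in(b5,rmB), carry(b1,right), free(left), robot_in(rmB)}

== RESULT ==
["ball_in(b5,rmB)", "carry(b1,right)", "free(left)", "robot_in(rmB)"]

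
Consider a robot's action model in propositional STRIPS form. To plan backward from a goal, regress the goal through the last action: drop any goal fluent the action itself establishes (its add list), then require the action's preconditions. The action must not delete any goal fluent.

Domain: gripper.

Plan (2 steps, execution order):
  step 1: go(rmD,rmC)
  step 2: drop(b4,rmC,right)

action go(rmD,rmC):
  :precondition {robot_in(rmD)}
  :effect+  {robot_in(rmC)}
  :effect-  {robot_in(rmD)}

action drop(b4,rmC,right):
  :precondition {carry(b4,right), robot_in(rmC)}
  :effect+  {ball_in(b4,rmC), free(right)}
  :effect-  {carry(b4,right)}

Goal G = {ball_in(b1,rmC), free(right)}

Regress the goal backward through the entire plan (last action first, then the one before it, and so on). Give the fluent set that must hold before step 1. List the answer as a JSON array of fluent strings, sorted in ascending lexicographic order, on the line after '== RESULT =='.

Regress step by step:
  through step 2 (drop(b4,rmC,right)): drop {free(right)}, keep {ball_in(b1,rmC)}, require {carry(b4,right), robot_in(rmC)}
    → {ball_in(b1,rmC), carry(b4,right), robot_in(rmC)}
  through step 1 (go(rmD,rmC)): drop {robot_in(rmC)}, keep {ball_in(b1,rmC), carry(b4,right)}, require {robot_in(rmD)}
    → {ball_in(b1,rmC), carry(b4,right), robot_in(rmD)}

== RESULT ==
["ball_in(b1,rmC)", "carry(b4,right)", "robot_in(rmD)"]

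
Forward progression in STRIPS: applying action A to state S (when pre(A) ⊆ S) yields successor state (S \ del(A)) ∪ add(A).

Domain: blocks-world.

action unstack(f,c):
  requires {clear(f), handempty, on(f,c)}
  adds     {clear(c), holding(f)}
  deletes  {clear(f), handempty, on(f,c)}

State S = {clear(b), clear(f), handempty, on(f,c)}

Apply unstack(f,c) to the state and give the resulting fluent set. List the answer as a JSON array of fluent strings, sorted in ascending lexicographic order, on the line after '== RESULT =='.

Compute (S \ del) ∪ add:
  pre ⊆ S: {clear(f), handempty, on(f,c)} ⊆ S  — applicable
  S \ del = {clear(b)}
  ∪ add   = {clear(b), clear(c), holding(f)}

== RESULT ==
["clear(b)", "clear(c)", "holding(f)"]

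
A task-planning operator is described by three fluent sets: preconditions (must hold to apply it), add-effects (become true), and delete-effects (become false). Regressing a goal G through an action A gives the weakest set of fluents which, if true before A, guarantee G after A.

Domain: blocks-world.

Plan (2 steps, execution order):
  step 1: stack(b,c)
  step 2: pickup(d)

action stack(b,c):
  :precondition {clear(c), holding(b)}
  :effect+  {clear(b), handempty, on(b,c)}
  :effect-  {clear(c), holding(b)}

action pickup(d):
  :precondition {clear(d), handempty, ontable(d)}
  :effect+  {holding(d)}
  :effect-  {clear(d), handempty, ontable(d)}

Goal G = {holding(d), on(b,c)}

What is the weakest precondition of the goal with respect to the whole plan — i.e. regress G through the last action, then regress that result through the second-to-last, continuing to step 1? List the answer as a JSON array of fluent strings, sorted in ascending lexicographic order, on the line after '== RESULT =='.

Regress step by step:
  through step 2 (pickup(d)): drop {holding(d)}, keep {on(b,c)}, require {clear(d), handempty, ontable(d)}
    → {clear(d), handempty, on(b,c), ontable(d)}
  through step 1 (stack(b,c)): drop {handempty, on(b,c)}, keep {clear(d), ontable(d)}, require {clear(c), holding(b)}
    → {clear(c), clear(d), holding(b), ontable(d)}

== RESULT ==
["clear(c)", "clear(d)", "holding(b)", "ontable(d)"]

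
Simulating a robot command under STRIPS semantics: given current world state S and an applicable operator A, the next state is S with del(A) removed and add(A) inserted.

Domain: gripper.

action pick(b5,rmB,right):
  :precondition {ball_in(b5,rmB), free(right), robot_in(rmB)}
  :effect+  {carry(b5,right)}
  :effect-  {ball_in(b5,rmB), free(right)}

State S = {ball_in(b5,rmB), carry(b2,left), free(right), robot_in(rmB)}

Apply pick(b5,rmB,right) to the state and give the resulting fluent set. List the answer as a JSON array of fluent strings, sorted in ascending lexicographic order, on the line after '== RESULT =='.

Progress:
  pre ⊆ S: {ball_in(b5,rmB), free(right), robot_in(rmB)} ⊆ S  — applicable
  S \ del = {carry(b2,left), robot_in(rmB)}
  ∪ add   = {carry(b2,left), carry(b5,right), robot_in(rmB)}

== RESULT ==
["carry(b2,left)", "carry(b5,right)", "robot_in(rmB)"]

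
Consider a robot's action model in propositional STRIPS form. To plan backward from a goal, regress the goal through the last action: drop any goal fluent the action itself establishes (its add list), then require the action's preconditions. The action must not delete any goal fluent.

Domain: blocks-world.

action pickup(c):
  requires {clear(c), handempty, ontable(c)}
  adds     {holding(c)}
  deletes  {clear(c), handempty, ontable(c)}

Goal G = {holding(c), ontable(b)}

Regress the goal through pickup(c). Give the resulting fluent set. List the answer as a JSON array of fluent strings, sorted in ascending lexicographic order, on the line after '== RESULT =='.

Compute (G \ add) ∪ pre:
  G ∩ del = {}  (empty — regression defined)
  G \ add = {holding(c), ontable(b)} \ {holding(c)} = {ontable(b)}
  ∪ pre   = {ontable(b)} ∪ {clear(c), handempty, ontable(c)}
          = {clear(c), handempty, ontable(b), ontable(c)}

== RESULT ==
["clear(c)", "handempty", "ontable(b)", "ontable(c)"]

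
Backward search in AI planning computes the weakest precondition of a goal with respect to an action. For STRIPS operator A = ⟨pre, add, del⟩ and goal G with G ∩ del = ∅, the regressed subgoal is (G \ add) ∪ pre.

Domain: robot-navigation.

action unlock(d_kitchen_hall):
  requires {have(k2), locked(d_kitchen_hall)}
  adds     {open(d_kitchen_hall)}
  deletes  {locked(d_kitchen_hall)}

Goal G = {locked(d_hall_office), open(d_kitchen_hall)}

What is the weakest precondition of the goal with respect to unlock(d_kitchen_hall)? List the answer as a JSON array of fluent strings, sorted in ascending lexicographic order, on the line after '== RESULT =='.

Compute (G \ add) ∪ pre:
  G ∩ del = {}  (empty — regression defined)
  G \ add = {locked(d_hall_office), open(d_kitchen_hall)} \ {open(d_kitchen_hall)} = {locked(d_hall_office)}
  ∪ pre   = {locked(d_hall_office)} ∪ {have(k2), locked(d_kitchen_hall)}
          = {have(k2), locked(d_hall_office), locked(d_kitchen_hall)}

== RESULT ==
["have(k2)", "locked(d_hall_office)", "locked(d_kitchen_hall)"]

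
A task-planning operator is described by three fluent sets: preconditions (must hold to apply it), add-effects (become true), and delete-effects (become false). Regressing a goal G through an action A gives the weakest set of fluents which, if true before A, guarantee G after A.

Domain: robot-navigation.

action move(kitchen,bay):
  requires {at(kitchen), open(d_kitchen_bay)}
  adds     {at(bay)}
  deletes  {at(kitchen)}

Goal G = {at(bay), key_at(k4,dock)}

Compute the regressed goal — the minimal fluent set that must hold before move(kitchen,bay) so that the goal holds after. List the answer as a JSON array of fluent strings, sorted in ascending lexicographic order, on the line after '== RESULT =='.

Compute (G \ add) ∪ pre:
  G ∩ del = {}  (empty — regression defined)
  G \ add = {at(bay), key_at(k4,dock)} \ {at(bay)} = {key_at(k4,dock)}
  ∪ pre   = {key_at(k4,dock)} ∪ {at(kitchen), open(d_kitchen_bay)}
          = {at(kitchen), key_at(k4,dock), open(d_kitchen_bay)}

== RESULT ==
["at(kitchen)", "key_at(k4,dock)", "open(d_kitchen_bay)"]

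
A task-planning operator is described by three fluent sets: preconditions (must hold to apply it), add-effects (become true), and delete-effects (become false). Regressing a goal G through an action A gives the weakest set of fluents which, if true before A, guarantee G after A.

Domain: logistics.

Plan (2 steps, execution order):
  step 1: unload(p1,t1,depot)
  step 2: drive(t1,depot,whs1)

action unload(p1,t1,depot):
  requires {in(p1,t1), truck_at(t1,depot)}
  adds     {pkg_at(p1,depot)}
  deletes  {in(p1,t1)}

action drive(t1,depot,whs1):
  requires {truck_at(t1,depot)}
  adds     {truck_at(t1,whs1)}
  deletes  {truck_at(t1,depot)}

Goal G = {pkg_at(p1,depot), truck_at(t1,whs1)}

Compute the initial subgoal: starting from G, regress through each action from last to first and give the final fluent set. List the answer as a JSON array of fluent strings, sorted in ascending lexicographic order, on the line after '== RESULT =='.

Regress step by step:
  through step 2 (drive(t1,depot,whs1)): drop {truck_at(t1,whs1)}, keep {pkg_at(p1,depot)}, require {truck_at(t1,depot)}
    → {pkg_at(p1,depot), truck_at(t1,depot)}
  through step 1 (unload(p1,t1,depot)): drop {pkg_at(p1,depot)}, keep {truck_at(t1,depot)}, require {in(p1,t1), truck_at(t1,depot)}
    → {in(p1,t1), truck_at(t1,depot)}

== RESULT ==
["in(p1,t1)", "truck_at(t1,depot)"]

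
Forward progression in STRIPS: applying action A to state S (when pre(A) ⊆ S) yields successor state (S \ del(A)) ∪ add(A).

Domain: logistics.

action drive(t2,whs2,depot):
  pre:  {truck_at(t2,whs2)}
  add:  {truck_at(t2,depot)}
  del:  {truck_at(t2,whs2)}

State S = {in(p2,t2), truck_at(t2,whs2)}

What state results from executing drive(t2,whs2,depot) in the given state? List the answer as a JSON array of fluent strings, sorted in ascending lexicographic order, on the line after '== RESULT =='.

Compute (S \ del) ∪ add:
  pre ⊆ S: {truck_at(t2,whs2)} ⊆ S  — applicable
  S \ del = {in(p2,t2)}
  ∪ add   = {in(p2,t2), truck_at(t2,depot)}

== RESULT ==
["in(p2,t2)", "truck_at(t2,depot)"]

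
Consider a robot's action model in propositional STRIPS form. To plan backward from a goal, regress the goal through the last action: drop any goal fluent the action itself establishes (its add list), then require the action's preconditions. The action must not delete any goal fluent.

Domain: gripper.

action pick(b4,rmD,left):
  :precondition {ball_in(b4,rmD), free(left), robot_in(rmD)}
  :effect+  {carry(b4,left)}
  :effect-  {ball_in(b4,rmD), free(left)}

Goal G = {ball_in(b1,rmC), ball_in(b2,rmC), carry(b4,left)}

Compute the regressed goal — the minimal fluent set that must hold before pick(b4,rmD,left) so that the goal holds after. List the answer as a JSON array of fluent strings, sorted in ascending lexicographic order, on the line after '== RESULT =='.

Compute (G \ add) ∪ pre:
  G ∩ del = {}  (empty — regression defined)
  G \ add = {ball_in(b1,rmC), ball_in(b2,rmC), carry(b4,left)} \ {carry(b4,left)} = {ball_in(b1,rmC), ball_in(b2,rmC)}
  ∪ pre   = {ball_in(b1,rmC), ball_in(b2,rmC)} ∪ {ball_in(b4,rmD), free(left), robot_in(rmD)}
          = {ball_in(b1,rmC), ball_in(b2,rmC), ball_in(b4,rmD), free(left), robot_in(rmD)}

== RESULT ==
["ball_in(b1,rmC)", "ball_in(b2,rmC)", "ball_in(b4,rmD)", "free(left)", "robot_in(rmD)"]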